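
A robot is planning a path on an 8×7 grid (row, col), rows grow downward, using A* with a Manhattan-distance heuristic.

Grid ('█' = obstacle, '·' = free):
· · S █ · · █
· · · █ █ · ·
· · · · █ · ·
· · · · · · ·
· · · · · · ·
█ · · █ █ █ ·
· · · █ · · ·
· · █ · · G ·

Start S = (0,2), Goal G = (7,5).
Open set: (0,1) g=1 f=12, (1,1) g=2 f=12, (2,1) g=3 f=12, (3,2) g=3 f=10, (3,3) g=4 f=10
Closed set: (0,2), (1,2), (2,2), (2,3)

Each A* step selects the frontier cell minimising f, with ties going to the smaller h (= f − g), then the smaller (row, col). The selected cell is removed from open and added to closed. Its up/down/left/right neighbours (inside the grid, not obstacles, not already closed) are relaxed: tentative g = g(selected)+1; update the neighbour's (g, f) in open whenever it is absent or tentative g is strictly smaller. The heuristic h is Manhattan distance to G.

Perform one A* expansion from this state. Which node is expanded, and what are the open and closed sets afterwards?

step 1: expand (3,3) (f=10, h=6) → closed; open now [(0,1) g=1 f=12, (1,1) g=2 f=12, (2,1) g=3 f=12, (3,2) g=3 f=10, (3,4) g=5 f=10, (4,3) g=5 f=10]

expanded=(3,3); open=[(0,1) g=1 f=12, (1,1) g=2 f=12, (2,1) g=3 f=12, (3,2) g=3 f=10, (3,4) g=5 f=10, (4,3) g=5 f=10]; closed=[(0,2), (1,2), (2,2), (2,3), (3,3)]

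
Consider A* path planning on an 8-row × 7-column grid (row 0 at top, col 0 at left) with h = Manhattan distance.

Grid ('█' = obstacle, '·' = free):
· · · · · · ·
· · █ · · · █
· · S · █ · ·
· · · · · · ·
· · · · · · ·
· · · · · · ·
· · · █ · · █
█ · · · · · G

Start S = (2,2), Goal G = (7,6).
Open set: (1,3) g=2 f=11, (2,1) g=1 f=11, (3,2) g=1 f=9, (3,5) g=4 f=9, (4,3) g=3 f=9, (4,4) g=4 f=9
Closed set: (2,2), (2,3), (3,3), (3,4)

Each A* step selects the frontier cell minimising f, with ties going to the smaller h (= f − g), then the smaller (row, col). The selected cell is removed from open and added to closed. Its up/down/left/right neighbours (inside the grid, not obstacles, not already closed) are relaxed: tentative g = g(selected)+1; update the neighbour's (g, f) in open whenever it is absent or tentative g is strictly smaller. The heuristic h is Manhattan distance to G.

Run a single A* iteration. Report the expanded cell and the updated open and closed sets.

step 1: expand (3,5) (f=9, h=5) → closed; open now [(1,3) g=2 f=11, (2,1) g=1 f=11, (2,5) g=5 f=11, (3,2) g=1 f=9, (3,6) g=5 f=9, (4,3) g=3 f=9, (4,4) g=4 f=9, (4,5) g=5 f=9]

expanded=(3,5); open=[(1,3) g=2 f=11, (2,1) g=1 f=11, (2,5) g=5 f=11, (3,2) g=1 f=9, (3,6) g=5 f=9, (4,3) g=3 f=9, (4,4) g=4 f=9, (4,5) g=5 f=9]; closed=[(2,2), (2,3), (3,3), (3,4), (3,5)]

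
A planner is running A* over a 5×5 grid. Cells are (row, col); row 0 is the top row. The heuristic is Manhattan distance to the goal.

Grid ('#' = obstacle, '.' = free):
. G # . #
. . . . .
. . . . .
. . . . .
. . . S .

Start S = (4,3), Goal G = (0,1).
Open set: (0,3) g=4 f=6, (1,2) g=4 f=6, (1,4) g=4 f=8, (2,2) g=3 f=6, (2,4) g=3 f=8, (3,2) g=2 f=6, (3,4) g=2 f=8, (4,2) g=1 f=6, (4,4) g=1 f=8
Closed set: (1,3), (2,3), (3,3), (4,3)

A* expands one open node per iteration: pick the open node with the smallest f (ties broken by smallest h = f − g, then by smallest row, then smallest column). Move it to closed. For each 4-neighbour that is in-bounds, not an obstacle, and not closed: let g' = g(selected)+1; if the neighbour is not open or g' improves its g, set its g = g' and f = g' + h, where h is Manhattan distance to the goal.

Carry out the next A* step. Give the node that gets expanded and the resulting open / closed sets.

expanded=(0,3); open=[(1,2) g=4 f=6, (1,4) g=4 f=8, (2,2) g=3 f=6, (2,4) g=3 f=8, (3,2) g=2 f=6, (3,4) g=2 f=8, (4,2) g=1 f=6, (4,4) g=1 f=8]; closed=[(0,3), (1,3), (2,3), (3,3), (4,3)]

step 1: expand (0,3) (f=6, h=2) → closed; open now [(1,2) g=4 f=6, (1,4) g=4 f=8, (2,2) g=3 f=6, (2,4) g=3 f=8, (3,2) g=2 f=6, (3,4) g=2 f=8, (4,2) g=1 f=6, (4,4) g=1 f=8]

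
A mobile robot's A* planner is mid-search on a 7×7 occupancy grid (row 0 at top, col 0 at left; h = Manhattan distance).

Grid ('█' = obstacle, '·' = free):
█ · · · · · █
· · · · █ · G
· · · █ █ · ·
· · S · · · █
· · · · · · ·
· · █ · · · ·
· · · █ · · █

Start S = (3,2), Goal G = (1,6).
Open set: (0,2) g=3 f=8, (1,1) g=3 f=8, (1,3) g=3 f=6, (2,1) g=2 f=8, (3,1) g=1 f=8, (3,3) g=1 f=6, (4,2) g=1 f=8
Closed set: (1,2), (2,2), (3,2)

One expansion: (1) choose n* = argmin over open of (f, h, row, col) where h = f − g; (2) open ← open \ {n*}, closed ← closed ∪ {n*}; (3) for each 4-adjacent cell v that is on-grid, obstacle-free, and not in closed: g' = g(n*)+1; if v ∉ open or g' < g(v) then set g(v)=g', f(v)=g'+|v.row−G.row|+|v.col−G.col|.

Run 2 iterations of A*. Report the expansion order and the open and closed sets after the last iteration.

step 1: expand (1,3) (f=6, h=3) → closed; open now [(0,2) g=3 f=8, (0,3) g=4 f=8, (1,1) g=3 f=8, (2,1) g=2 f=8, (3,1) g=1 f=8, (3,3) g=1 f=6, (4,2) g=1 f=8]
step 2: expand (3,3) (f=6, h=5) → closed; open now [(0,2) g=3 f=8, (0,3) g=4 f=8, (1,1) g=3 f=8, (2,1) g=2 f=8, (3,1) g=1 f=8, (3,4) g=2 f=6, (4,2) g=1 f=8, (4,3) g=2 f=8]

order=[(1,3) → (3,3)]; open=[(0,2) g=3 f=8, (0,3) g=4 f=8, (1,1) g=3 f=8, (2,1) g=2 f=8, (3,1) g=1 f=8, (3,4) g=2 f=6, (4,2) g=1 f=8, (4,3) g=2 f=8]; closed=[(1,2), (1,3), (2,2), (3,2), (3,3)]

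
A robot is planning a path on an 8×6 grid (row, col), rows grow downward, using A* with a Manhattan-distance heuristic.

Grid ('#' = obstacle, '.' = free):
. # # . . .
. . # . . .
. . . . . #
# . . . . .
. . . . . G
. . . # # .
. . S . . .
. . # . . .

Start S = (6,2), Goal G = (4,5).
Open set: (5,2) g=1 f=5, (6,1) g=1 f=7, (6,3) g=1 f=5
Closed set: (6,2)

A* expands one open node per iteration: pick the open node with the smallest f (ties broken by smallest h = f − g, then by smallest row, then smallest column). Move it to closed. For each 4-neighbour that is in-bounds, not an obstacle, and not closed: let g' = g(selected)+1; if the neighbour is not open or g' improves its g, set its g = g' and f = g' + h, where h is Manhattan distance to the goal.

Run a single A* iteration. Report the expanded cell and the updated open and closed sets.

step 1: expand (5,2) (f=5, h=4) → closed; open now [(4,2) g=2 f=5, (5,1) g=2 f=7, (6,1) g=1 f=7, (6,3) g=1 f=5]

expanded=(5,2); open=[(4,2) g=2 f=5, (5,1) g=2 f=7, (6,1) g=1 f=7, (6,3) g=1 f=5]; closed=[(5,2), (6,2)]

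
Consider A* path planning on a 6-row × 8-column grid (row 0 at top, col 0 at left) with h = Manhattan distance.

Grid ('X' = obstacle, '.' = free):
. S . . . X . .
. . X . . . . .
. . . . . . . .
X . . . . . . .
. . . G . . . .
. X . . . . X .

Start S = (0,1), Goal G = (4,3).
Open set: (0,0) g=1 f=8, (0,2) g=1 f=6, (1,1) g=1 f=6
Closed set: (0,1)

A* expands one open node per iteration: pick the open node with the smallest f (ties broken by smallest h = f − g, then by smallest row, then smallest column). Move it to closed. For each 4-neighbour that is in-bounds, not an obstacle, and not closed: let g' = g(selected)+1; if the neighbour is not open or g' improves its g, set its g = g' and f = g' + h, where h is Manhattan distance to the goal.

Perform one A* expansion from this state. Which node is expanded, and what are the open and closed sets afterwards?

step 1: expand (0,2) (f=6, h=5) → closed; open now [(0,0) g=1 f=8, (0,3) g=2 f=6, (1,1) g=1 f=6]

expanded=(0,2); open=[(0,0) g=1 f=8, (0,3) g=2 f=6, (1,1) g=1 f=6]; closed=[(0,1), (0,2)]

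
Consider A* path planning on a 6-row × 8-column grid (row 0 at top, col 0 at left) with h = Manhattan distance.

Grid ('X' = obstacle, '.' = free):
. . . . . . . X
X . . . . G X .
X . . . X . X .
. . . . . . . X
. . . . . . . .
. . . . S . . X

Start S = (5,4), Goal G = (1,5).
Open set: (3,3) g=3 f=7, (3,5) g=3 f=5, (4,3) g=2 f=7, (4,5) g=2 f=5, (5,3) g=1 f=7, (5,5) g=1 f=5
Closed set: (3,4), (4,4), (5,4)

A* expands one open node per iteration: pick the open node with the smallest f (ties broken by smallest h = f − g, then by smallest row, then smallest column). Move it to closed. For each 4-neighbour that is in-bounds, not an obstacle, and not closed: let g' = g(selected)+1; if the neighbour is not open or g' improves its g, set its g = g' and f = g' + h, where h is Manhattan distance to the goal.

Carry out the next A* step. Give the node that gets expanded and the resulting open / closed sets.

step 1: expand (3,5) (f=5, h=2) → closed; open now [(2,5) g=4 f=5, (3,3) g=3 f=7, (3,6) g=4 f=7, (4,3) g=2 f=7, (4,5) g=2 f=5, (5,3) g=1 f=7, (5,5) g=1 f=5]

expanded=(3,5); open=[(2,5) g=4 f=5, (3,3) g=3 f=7, (3,6) g=4 f=7, (4,3) g=2 f=7, (4,5) g=2 f=5, (5,3) g=1 f=7, (5,5) g=1 f=5]; closed=[(3,4), (3,5), (4,4), (5,4)]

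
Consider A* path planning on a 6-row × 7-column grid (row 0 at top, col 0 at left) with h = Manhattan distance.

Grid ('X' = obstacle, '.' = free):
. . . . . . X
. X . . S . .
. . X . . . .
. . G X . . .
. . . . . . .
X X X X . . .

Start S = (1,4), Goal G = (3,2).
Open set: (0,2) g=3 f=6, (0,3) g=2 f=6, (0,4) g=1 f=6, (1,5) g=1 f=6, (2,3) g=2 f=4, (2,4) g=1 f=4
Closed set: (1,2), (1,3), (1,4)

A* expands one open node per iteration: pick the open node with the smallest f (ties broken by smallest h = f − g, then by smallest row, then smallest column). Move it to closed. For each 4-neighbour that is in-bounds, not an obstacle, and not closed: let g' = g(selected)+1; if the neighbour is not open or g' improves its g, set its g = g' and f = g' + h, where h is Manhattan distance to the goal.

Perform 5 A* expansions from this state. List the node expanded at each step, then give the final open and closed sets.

step 1: expand (2,3) (f=4, h=2) → closed; open now [(0,2) g=3 f=6, (0,3) g=2 f=6, (0,4) g=1 f=6, (1,5) g=1 f=6, (2,4) g=1 f=4]
step 2: expand (2,4) (f=4, h=3) → closed; open now [(0,2) g=3 f=6, (0,3) g=2 f=6, (0,4) g=1 f=6, (1,5) g=1 f=6, (2,5) g=2 f=6, (3,4) g=2 f=4]
step 3: expand (3,4) (f=4, h=2) → closed; open now [(0,2) g=3 f=6, (0,3) g=2 f=6, (0,4) g=1 f=6, (1,5) g=1 f=6, (2,5) g=2 f=6, (3,5) g=3 f=6, (4,4) g=3 f=6]
step 4: expand (0,2) (f=6, h=3) → closed; open now [(0,1) g=4 f=8, (0,3) g=2 f=6, (0,4) g=1 f=6, (1,5) g=1 f=6, (2,5) g=2 f=6, (3,5) g=3 f=6, (4,4) g=3 f=6]
step 5: expand (3,5) (f=6, h=3) → closed; open now [(0,1) g=4 f=8, (0,3) g=2 f=6, (0,4) g=1 f=6, (1,5) g=1 f=6, (2,5) g=2 f=6, (3,6) g=4 f=8, (4,4) g=3 f=6, (4,5) g=4 f=8]

order=[(2,3) → (2,4) → (3,4) → (0,2) → (3,5)]; open=[(0,1) g=4 f=8, (0,3) g=2 f=6, (0,4) g=1 f=6, (1,5) g=1 f=6, (2,5) g=2 f=6, (3,6) g=4 f=8, (4,4) g=3 f=6, (4,5) g=4 f=8]; closed=[(0,2), (1,2), (1,3), (1,4), (2,3), (2,4), (3,4), (3,5)]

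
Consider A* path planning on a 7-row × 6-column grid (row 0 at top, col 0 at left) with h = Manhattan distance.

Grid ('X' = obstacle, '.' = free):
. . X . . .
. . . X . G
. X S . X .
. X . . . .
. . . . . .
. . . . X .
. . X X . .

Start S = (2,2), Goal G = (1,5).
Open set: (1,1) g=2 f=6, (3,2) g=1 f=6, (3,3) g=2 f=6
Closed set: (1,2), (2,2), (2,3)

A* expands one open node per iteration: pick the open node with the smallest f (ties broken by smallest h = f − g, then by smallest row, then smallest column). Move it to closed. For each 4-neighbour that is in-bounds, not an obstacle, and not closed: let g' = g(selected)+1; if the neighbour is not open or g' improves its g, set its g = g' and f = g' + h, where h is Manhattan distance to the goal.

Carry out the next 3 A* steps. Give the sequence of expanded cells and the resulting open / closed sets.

order=[(1,1) → (3,3) → (3,4)]; open=[(0,1) g=3 f=8, (1,0) g=3 f=8, (3,2) g=1 f=6, (3,5) g=4 f=6, (4,3) g=3 f=8, (4,4) g=4 f=8]; closed=[(1,1), (1,2), (2,2), (2,3), (3,3), (3,4)]

step 1: expand (1,1) (f=6, h=4) → closed; open now [(0,1) g=3 f=8, (1,0) g=3 f=8, (3,2) g=1 f=6, (3,3) g=2 f=6]
step 2: expand (3,3) (f=6, h=4) → closed; open now [(0,1) g=3 f=8, (1,0) g=3 f=8, (3,2) g=1 f=6, (3,4) g=3 f=6, (4,3) g=3 f=8]
step 3: expand (3,4) (f=6, h=3) → closed; open now [(0,1) g=3 f=8, (1,0) g=3 f=8, (3,2) g=1 f=6, (3,5) g=4 f=6, (4,3) g=3 f=8, (4,4) g=4 f=8]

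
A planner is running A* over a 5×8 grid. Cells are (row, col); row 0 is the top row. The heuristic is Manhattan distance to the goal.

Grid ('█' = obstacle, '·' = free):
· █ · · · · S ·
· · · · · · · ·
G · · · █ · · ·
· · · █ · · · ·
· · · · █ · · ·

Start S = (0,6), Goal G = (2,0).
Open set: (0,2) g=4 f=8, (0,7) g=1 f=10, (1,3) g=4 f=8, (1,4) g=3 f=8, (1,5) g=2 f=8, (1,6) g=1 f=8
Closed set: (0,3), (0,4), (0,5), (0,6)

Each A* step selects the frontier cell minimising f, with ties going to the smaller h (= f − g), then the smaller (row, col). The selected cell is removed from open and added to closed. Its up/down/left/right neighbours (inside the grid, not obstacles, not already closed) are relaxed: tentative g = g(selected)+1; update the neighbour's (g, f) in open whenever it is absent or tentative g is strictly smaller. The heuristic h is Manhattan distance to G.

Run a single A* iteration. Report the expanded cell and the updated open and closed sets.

step 1: expand (0,2) (f=8, h=4) → closed; open now [(0,7) g=1 f=10, (1,2) g=5 f=8, (1,3) g=4 f=8, (1,4) g=3 f=8, (1,5) g=2 f=8, (1,6) g=1 f=8]

expanded=(0,2); open=[(0,7) g=1 f=10, (1,2) g=5 f=8, (1,3) g=4 f=8, (1,4) g=3 f=8, (1,5) g=2 f=8, (1,6) g=1 f=8]; closed=[(0,2), (0,3), (0,4), (0,5), (0,6)]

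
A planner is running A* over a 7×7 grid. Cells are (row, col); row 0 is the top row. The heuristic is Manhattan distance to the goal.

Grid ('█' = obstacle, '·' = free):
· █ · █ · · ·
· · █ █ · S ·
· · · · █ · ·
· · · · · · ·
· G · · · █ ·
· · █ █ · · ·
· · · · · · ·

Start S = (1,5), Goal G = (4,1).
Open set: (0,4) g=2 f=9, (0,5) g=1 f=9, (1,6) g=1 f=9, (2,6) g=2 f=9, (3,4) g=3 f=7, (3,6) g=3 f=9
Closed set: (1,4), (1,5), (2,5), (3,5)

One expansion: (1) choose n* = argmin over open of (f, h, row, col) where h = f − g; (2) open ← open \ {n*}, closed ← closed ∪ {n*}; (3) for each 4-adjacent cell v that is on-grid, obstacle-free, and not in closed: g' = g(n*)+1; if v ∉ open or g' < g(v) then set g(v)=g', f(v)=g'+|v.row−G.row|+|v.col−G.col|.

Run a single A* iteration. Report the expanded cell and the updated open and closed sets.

expanded=(3,4); open=[(0,4) g=2 f=9, (0,5) g=1 f=9, (1,6) g=1 f=9, (2,6) g=2 f=9, (3,3) g=4 f=7, (3,6) g=3 f=9, (4,4) g=4 f=7]; closed=[(1,4), (1,5), (2,5), (3,4), (3,5)]

step 1: expand (3,4) (f=7, h=4) → closed; open now [(0,4) g=2 f=9, (0,5) g=1 f=9, (1,6) g=1 f=9, (2,6) g=2 f=9, (3,3) g=4 f=7, (3,6) g=3 f=9, (4,4) g=4 f=7]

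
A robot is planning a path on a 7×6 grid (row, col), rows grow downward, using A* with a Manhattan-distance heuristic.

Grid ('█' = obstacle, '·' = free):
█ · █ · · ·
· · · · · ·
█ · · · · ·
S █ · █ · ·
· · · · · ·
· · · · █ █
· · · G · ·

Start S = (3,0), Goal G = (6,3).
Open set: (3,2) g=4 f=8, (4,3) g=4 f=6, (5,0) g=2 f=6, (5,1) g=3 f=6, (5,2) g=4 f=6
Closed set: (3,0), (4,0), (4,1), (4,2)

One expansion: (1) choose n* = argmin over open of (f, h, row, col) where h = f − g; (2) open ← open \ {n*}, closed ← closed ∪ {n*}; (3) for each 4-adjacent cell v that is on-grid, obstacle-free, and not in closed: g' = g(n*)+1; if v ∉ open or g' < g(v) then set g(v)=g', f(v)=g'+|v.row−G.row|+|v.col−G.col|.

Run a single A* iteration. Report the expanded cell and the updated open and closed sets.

step 1: expand (4,3) (f=6, h=2) → closed; open now [(3,2) g=4 f=8, (4,4) g=5 f=8, (5,0) g=2 f=6, (5,1) g=3 f=6, (5,2) g=4 f=6, (5,3) g=5 f=6]

expanded=(4,3); open=[(3,2) g=4 f=8, (4,4) g=5 f=8, (5,0) g=2 f=6, (5,1) g=3 f=6, (5,2) g=4 f=6, (5,3) g=5 f=6]; closed=[(3,0), (4,0), (4,1), (4,2), (4,3)]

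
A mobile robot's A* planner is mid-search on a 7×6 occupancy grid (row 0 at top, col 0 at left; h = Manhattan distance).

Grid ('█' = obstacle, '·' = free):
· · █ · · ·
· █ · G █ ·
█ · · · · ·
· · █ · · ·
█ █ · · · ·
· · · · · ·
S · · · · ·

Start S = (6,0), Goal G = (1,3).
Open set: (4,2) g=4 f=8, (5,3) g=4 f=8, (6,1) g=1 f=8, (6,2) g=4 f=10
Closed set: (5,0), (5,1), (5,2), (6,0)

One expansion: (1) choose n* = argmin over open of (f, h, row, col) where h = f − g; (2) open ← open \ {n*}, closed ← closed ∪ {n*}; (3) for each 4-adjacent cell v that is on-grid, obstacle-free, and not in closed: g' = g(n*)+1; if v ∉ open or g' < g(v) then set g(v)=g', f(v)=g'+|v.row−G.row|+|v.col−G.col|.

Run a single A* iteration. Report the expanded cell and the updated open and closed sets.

step 1: expand (4,2) (f=8, h=4) → closed; open now [(4,3) g=5 f=8, (5,3) g=4 f=8, (6,1) g=1 f=8, (6,2) g=4 f=10]

expanded=(4,2); open=[(4,3) g=5 f=8, (5,3) g=4 f=8, (6,1) g=1 f=8, (6,2) g=4 f=10]; closed=[(4,2), (5,0), (5,1), (5,2), (6,0)]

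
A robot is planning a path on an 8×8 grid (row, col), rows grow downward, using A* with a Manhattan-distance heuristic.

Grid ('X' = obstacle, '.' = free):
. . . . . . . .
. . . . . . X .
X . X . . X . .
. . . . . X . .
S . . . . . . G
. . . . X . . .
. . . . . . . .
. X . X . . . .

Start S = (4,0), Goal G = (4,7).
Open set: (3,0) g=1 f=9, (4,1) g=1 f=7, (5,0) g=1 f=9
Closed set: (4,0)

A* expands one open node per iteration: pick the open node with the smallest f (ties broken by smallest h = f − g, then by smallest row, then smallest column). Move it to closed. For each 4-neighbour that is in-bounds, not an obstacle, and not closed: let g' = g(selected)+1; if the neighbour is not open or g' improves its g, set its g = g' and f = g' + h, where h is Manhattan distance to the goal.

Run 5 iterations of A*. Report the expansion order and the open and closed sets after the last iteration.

order=[(4,1) → (4,2) → (4,3) → (4,4) → (4,5)]; open=[(3,0) g=1 f=9, (3,1) g=2 f=9, (3,2) g=3 f=9, (3,3) g=4 f=9, (3,4) g=5 f=9, (4,6) g=6 f=7, (5,0) g=1 f=9, (5,1) g=2 f=9, (5,2) g=3 f=9, (5,3) g=4 f=9, (5,5) g=6 f=9]; closed=[(4,0), (4,1), (4,2), (4,3), (4,4), (4,5)]

step 1: expand (4,1) (f=7, h=6) → closed; open now [(3,0) g=1 f=9, (3,1) g=2 f=9, (4,2) g=2 f=7, (5,0) g=1 f=9, (5,1) g=2 f=9]
step 2: expand (4,2) (f=7, h=5) → closed; open now [(3,0) g=1 f=9, (3,1) g=2 f=9, (3,2) g=3 f=9, (4,3) g=3 f=7, (5,0) g=1 f=9, (5,1) g=2 f=9, (5,2) g=3 f=9]
step 3: expand (4,3) (f=7, h=4) → closed; open now [(3,0) g=1 f=9, (3,1) g=2 f=9, (3,2) g=3 f=9, (3,3) g=4 f=9, (4,4) g=4 f=7, (5,0) g=1 f=9, (5,1) g=2 f=9, (5,2) g=3 f=9, (5,3) g=4 f=9]
step 4: expand (4,4) (f=7, h=3) → closed; open now [(3,0) g=1 f=9, (3,1) g=2 f=9, (3,2) g=3 f=9, (3,3) g=4 f=9, (3,4) g=5 f=9, (4,5) g=5 f=7, (5,0) g=1 f=9, (5,1) g=2 f=9, (5,2) g=3 f=9, (5,3) g=4 f=9]
step 5: expand (4,5) (f=7, h=2) → closed; open now [(3,0) g=1 f=9, (3,1) g=2 f=9, (3,2) g=3 f=9, (3,3) g=4 f=9, (3,4) g=5 f=9, (4,6) g=6 f=7, (5,0) g=1 f=9, (5,1) g=2 f=9, (5,2) g=3 f=9, (5,3) g=4 f=9, (5,5) g=6 f=9]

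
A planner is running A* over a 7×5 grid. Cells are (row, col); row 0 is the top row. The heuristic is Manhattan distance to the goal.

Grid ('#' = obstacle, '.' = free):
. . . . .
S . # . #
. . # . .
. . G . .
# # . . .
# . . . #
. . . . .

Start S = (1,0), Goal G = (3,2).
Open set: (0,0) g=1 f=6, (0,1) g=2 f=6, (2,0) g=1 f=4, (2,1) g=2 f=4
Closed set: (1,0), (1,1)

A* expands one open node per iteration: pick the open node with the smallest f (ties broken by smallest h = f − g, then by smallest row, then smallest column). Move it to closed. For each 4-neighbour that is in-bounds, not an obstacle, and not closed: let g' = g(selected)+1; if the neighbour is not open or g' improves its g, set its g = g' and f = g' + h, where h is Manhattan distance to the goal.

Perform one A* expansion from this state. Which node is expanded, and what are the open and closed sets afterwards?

expanded=(2,1); open=[(0,0) g=1 f=6, (0,1) g=2 f=6, (2,0) g=1 f=4, (3,1) g=3 f=4]; closed=[(1,0), (1,1), (2,1)]

step 1: expand (2,1) (f=4, h=2) → closed; open now [(0,0) g=1 f=6, (0,1) g=2 f=6, (2,0) g=1 f=4, (3,1) g=3 f=4]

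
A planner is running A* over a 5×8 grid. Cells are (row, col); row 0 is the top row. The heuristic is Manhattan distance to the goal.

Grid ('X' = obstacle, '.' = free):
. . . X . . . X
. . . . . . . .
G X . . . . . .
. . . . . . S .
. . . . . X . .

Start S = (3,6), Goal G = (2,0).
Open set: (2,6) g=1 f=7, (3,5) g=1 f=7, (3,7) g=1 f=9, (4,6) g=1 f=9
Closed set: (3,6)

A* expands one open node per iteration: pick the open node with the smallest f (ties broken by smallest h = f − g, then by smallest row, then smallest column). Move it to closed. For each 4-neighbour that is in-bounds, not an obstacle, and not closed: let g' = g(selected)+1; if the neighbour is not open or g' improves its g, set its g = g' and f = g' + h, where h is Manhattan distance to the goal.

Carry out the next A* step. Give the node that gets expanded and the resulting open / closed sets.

expanded=(2,6); open=[(1,6) g=2 f=9, (2,5) g=2 f=7, (2,7) g=2 f=9, (3,5) g=1 f=7, (3,7) g=1 f=9, (4,6) g=1 f=9]; closed=[(2,6), (3,6)]

step 1: expand (2,6) (f=7, h=6) → closed; open now [(1,6) g=2 f=9, (2,5) g=2 f=7, (2,7) g=2 f=9, (3,5) g=1 f=7, (3,7) g=1 f=9, (4,6) g=1 f=9]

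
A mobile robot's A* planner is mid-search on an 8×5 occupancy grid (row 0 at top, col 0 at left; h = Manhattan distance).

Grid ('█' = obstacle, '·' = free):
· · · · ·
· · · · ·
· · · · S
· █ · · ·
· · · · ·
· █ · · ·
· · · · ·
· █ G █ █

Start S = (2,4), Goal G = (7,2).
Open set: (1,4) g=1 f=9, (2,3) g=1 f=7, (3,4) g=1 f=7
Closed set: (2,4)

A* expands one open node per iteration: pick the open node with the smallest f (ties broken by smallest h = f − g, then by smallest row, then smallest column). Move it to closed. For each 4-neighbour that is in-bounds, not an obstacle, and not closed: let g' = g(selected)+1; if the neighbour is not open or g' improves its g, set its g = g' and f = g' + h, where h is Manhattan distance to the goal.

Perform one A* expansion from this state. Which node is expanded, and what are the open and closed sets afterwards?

step 1: expand (2,3) (f=7, h=6) → closed; open now [(1,3) g=2 f=9, (1,4) g=1 f=9, (2,2) g=2 f=7, (3,3) g=2 f=7, (3,4) g=1 f=7]

expanded=(2,3); open=[(1,3) g=2 f=9, (1,4) g=1 f=9, (2,2) g=2 f=7, (3,3) g=2 f=7, (3,4) g=1 f=7]; closed=[(2,3), (2,4)]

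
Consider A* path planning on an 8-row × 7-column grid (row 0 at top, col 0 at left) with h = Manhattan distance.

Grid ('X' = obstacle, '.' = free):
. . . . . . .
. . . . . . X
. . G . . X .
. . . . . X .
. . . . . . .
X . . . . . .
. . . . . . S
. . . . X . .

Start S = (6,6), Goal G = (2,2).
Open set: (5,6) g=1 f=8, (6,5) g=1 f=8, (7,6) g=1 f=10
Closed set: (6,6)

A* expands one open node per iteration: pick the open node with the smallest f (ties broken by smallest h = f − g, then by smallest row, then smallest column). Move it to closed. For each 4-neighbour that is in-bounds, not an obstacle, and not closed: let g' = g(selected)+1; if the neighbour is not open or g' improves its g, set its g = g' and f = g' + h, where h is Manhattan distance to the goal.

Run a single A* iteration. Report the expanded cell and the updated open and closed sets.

step 1: expand (5,6) (f=8, h=7) → closed; open now [(4,6) g=2 f=8, (5,5) g=2 f=8, (6,5) g=1 f=8, (7,6) g=1 f=10]

expanded=(5,6); open=[(4,6) g=2 f=8, (5,5) g=2 f=8, (6,5) g=1 f=8, (7,6) g=1 f=10]; closed=[(5,6), (6,6)]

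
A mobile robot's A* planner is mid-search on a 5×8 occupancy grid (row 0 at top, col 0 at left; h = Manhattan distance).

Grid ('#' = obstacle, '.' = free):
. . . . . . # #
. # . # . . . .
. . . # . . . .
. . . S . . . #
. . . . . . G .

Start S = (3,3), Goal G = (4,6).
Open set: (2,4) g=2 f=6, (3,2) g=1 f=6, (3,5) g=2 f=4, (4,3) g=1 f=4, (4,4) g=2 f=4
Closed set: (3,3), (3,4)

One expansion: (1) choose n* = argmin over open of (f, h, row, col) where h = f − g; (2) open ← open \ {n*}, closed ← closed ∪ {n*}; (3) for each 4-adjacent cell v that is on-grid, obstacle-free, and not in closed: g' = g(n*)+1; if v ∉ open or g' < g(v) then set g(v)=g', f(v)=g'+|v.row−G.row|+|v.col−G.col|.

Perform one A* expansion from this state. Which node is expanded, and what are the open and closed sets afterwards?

step 1: expand (3,5) (f=4, h=2) → closed; open now [(2,4) g=2 f=6, (2,5) g=3 f=6, (3,2) g=1 f=6, (3,6) g=3 f=4, (4,3) g=1 f=4, (4,4) g=2 f=4, (4,5) g=3 f=4]

expanded=(3,5); open=[(2,4) g=2 f=6, (2,5) g=3 f=6, (3,2) g=1 f=6, (3,6) g=3 f=4, (4,3) g=1 f=4, (4,4) g=2 f=4, (4,5) g=3 f=4]; closed=[(3,3), (3,4), (3,5)]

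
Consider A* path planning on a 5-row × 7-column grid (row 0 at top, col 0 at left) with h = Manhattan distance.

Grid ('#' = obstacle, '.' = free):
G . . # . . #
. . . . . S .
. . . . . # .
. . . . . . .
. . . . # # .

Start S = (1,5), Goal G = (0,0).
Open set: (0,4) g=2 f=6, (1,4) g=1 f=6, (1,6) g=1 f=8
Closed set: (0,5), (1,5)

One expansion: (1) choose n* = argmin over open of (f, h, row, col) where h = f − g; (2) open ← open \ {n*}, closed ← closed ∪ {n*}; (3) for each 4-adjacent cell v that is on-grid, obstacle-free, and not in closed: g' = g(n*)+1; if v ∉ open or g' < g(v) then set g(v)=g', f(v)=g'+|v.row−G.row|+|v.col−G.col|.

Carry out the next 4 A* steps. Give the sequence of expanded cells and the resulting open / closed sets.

order=[(0,4) → (1,4) → (1,3) → (1,2)]; open=[(0,2) g=4 f=6, (1,1) g=4 f=6, (1,6) g=1 f=8, (2,2) g=4 f=8, (2,3) g=3 f=8, (2,4) g=2 f=8]; closed=[(0,4), (0,5), (1,2), (1,3), (1,4), (1,5)]

step 1: expand (0,4) (f=6, h=4) → closed; open now [(1,4) g=1 f=6, (1,6) g=1 f=8]
step 2: expand (1,4) (f=6, h=5) → closed; open now [(1,3) g=2 f=6, (1,6) g=1 f=8, (2,4) g=2 f=8]
step 3: expand (1,3) (f=6, h=4) → closed; open now [(1,2) g=3 f=6, (1,6) g=1 f=8, (2,3) g=3 f=8, (2,4) g=2 f=8]
step 4: expand (1,2) (f=6, h=3) → closed; open now [(0,2) g=4 f=6, (1,1) g=4 f=6, (1,6) g=1 f=8, (2,2) g=4 f=8, (2,3) g=3 f=8, (2,4) g=2 f=8]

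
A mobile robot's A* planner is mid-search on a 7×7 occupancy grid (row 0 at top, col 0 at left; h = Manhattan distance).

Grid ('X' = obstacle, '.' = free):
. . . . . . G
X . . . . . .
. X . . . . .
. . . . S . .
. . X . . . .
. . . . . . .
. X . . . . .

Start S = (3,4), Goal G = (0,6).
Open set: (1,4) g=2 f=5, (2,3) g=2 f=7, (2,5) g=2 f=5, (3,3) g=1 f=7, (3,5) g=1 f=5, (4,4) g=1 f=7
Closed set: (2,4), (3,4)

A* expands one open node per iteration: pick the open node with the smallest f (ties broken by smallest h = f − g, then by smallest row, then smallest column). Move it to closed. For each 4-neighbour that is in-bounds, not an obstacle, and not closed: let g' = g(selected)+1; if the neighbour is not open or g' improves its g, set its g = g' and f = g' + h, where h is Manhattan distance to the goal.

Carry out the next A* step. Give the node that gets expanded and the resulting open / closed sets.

expanded=(1,4); open=[(0,4) g=3 f=5, (1,3) g=3 f=7, (1,5) g=3 f=5, (2,3) g=2 f=7, (2,5) g=2 f=5, (3,3) g=1 f=7, (3,5) g=1 f=5, (4,4) g=1 f=7]; closed=[(1,4), (2,4), (3,4)]

step 1: expand (1,4) (f=5, h=3) → closed; open now [(0,4) g=3 f=5, (1,3) g=3 f=7, (1,5) g=3 f=5, (2,3) g=2 f=7, (2,5) g=2 f=5, (3,3) g=1 f=7, (3,5) g=1 f=5, (4,4) g=1 f=7]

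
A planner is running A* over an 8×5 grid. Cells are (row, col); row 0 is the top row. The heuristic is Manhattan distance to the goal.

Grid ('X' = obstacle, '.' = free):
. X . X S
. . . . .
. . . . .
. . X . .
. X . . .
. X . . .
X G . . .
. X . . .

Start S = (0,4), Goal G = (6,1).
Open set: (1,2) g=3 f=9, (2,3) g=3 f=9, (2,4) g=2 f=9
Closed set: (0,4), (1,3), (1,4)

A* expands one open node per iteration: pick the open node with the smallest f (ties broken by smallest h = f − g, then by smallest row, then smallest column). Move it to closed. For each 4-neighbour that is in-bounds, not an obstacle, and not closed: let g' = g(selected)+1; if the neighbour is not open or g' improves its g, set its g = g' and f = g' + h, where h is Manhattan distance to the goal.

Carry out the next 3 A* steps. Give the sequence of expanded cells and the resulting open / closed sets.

step 1: expand (1,2) (f=9, h=6) → closed; open now [(0,2) g=4 f=11, (1,1) g=4 f=9, (2,2) g=4 f=9, (2,3) g=3 f=9, (2,4) g=2 f=9]
step 2: expand (1,1) (f=9, h=5) → closed; open now [(0,2) g=4 f=11, (1,0) g=5 f=11, (2,1) g=5 f=9, (2,2) g=4 f=9, (2,3) g=3 f=9, (2,4) g=2 f=9]
step 3: expand (2,1) (f=9, h=4) → closed; open now [(0,2) g=4 f=11, (1,0) g=5 f=11, (2,0) g=6 f=11, (2,2) g=4 f=9, (2,3) g=3 f=9, (2,4) g=2 f=9, (3,1) g=6 f=9]

order=[(1,2) → (1,1) → (2,1)]; open=[(0,2) g=4 f=11, (1,0) g=5 f=11, (2,0) g=6 f=11, (2,2) g=4 f=9, (2,3) g=3 f=9, (2,4) g=2 f=9, (3,1) g=6 f=9]; closed=[(0,4), (1,1), (1,2), (1,3), (1,4), (2,1)]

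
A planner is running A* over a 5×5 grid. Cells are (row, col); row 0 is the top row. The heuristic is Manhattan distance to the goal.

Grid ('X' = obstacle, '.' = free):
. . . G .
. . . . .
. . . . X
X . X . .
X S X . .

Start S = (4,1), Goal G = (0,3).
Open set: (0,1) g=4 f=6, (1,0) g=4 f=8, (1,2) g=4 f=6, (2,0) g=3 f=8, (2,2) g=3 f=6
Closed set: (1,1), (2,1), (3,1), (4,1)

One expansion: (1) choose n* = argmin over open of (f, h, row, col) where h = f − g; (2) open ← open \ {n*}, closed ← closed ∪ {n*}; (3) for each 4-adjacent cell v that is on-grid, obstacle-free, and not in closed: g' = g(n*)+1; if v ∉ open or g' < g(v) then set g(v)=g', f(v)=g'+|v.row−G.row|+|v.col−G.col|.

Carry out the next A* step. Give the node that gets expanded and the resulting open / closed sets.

step 1: expand (0,1) (f=6, h=2) → closed; open now [(0,0) g=5 f=8, (0,2) g=5 f=6, (1,0) g=4 f=8, (1,2) g=4 f=6, (2,0) g=3 f=8, (2,2) g=3 f=6]

expanded=(0,1); open=[(0,0) g=5 f=8, (0,2) g=5 f=6, (1,0) g=4 f=8, (1,2) g=4 f=6, (2,0) g=3 f=8, (2,2) g=3 f=6]; closed=[(0,1), (1,1), (2,1), (3,1), (4,1)]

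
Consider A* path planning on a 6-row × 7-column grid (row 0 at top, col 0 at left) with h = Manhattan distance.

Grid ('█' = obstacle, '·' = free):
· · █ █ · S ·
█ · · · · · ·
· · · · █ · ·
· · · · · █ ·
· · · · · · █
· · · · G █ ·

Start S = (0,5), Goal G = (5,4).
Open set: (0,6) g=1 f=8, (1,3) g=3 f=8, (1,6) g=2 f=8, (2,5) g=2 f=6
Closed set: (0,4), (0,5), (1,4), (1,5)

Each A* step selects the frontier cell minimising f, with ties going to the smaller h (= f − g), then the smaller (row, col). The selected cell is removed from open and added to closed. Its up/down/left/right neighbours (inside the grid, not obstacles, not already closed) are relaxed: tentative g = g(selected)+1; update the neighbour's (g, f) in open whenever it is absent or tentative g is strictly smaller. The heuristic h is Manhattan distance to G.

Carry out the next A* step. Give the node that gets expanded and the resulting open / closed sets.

expanded=(2,5); open=[(0,6) g=1 f=8, (1,3) g=3 f=8, (1,6) g=2 f=8, (2,6) g=3 f=8]; closed=[(0,4), (0,5), (1,4), (1,5), (2,5)]

step 1: expand (2,5) (f=6, h=4) → closed; open now [(0,6) g=1 f=8, (1,3) g=3 f=8, (1,6) g=2 f=8, (2,6) g=3 f=8]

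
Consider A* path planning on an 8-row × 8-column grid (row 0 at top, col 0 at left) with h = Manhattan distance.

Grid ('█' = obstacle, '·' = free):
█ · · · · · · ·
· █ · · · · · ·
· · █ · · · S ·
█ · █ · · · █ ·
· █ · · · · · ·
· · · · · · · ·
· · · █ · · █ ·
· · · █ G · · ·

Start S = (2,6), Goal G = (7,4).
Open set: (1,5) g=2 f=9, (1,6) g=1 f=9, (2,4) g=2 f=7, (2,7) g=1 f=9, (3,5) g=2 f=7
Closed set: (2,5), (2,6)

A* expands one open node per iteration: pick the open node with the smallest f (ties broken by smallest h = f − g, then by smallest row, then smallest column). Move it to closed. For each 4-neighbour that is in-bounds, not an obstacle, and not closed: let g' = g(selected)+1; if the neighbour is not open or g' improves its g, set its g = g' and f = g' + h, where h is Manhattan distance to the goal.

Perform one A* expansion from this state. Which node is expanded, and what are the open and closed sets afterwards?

step 1: expand (2,4) (f=7, h=5) → closed; open now [(1,4) g=3 f=9, (1,5) g=2 f=9, (1,6) g=1 f=9, (2,3) g=3 f=9, (2,7) g=1 f=9, (3,4) g=3 f=7, (3,5) g=2 f=7]

expanded=(2,4); open=[(1,4) g=3 f=9, (1,5) g=2 f=9, (1,6) g=1 f=9, (2,3) g=3 f=9, (2,7) g=1 f=9, (3,4) g=3 f=7, (3,5) g=2 f=7]; closed=[(2,4), (2,5), (2,6)]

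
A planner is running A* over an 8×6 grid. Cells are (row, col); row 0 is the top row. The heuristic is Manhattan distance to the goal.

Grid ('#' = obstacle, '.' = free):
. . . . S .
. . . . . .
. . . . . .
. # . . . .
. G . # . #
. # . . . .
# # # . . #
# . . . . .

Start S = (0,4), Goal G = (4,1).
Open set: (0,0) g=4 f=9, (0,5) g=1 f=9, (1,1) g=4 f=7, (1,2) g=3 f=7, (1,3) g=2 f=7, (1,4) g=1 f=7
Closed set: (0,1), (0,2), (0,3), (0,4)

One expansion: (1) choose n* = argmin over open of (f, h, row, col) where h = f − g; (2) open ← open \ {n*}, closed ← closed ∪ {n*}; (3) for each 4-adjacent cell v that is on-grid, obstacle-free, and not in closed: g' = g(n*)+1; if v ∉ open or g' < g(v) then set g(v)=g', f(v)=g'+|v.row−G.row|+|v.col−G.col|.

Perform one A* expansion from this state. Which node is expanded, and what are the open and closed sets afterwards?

expanded=(1,1); open=[(0,0) g=4 f=9, (0,5) g=1 f=9, (1,0) g=5 f=9, (1,2) g=3 f=7, (1,3) g=2 f=7, (1,4) g=1 f=7, (2,1) g=5 f=7]; closed=[(0,1), (0,2), (0,3), (0,4), (1,1)]

step 1: expand (1,1) (f=7, h=3) → closed; open now [(0,0) g=4 f=9, (0,5) g=1 f=9, (1,0) g=5 f=9, (1,2) g=3 f=7, (1,3) g=2 f=7, (1,4) g=1 f=7, (2,1) g=5 f=7]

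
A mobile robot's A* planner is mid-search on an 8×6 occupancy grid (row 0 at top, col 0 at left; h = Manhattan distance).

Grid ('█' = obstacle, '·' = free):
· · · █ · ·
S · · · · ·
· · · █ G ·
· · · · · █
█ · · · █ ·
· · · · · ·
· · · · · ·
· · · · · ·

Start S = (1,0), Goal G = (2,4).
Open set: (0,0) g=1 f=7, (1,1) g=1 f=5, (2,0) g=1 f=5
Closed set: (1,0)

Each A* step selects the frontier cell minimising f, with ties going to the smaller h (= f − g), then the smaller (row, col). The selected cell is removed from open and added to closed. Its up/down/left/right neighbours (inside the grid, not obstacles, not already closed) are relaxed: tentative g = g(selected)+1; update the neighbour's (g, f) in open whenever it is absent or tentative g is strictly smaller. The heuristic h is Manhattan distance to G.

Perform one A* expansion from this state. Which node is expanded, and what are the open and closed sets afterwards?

expanded=(1,1); open=[(0,0) g=1 f=7, (0,1) g=2 f=7, (1,2) g=2 f=5, (2,0) g=1 f=5, (2,1) g=2 f=5]; closed=[(1,0), (1,1)]

step 1: expand (1,1) (f=5, h=4) → closed; open now [(0,0) g=1 f=7, (0,1) g=2 f=7, (1,2) g=2 f=5, (2,0) g=1 f=5, (2,1) g=2 f=5]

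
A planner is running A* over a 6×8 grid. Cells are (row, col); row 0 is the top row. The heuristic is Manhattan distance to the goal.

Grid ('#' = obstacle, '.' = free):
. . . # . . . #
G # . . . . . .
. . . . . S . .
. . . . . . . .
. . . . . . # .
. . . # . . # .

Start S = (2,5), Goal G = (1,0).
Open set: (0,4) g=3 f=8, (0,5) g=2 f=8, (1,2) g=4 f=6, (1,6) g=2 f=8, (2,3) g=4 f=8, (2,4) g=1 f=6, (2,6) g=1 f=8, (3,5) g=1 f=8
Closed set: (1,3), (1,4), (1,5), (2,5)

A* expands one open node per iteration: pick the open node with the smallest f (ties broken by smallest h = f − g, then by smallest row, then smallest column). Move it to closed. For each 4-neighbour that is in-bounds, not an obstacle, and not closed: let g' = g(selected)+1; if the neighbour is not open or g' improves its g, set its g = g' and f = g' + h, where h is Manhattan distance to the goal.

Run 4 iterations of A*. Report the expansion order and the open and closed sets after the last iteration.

order=[(1,2) → (2,4) → (2,3) → (2,2)]; open=[(0,2) g=5 f=8, (0,4) g=3 f=8, (0,5) g=2 f=8, (1,6) g=2 f=8, (2,1) g=4 f=6, (2,6) g=1 f=8, (3,2) g=4 f=8, (3,3) g=3 f=8, (3,4) g=2 f=8, (3,5) g=1 f=8]; closed=[(1,2), (1,3), (1,4), (1,5), (2,2), (2,3), (2,4), (2,5)]

step 1: expand (1,2) (f=6, h=2) → closed; open now [(0,2) g=5 f=8, (0,4) g=3 f=8, (0,5) g=2 f=8, (1,6) g=2 f=8, (2,2) g=5 f=8, (2,3) g=4 f=8, (2,4) g=1 f=6, (2,6) g=1 f=8, (3,5) g=1 f=8]
step 2: expand (2,4) (f=6, h=5) → closed; open now [(0,2) g=5 f=8, (0,4) g=3 f=8, (0,5) g=2 f=8, (1,6) g=2 f=8, (2,2) g=5 f=8, (2,3) g=2 f=6, (2,6) g=1 f=8, (3,4) g=2 f=8, (3,5) g=1 f=8]
step 3: expand (2,3) (f=6, h=4) → closed; open now [(0,2) g=5 f=8, (0,4) g=3 f=8, (0,5) g=2 f=8, (1,6) g=2 f=8, (2,2) g=3 f=6, (2,6) g=1 f=8, (3,3) g=3 f=8, (3,4) g=2 f=8, (3,5) g=1 f=8]
step 4: expand (2,2) (f=6, h=3) → closed; open now [(0,2) g=5 f=8, (0,4) g=3 f=8, (0,5) g=2 f=8, (1,6) g=2 f=8, (2,1) g=4 f=6, (2,6) g=1 f=8, (3,2) g=4 f=8, (3,3) g=3 f=8, (3,4) g=2 f=8, (3,5) g=1 f=8]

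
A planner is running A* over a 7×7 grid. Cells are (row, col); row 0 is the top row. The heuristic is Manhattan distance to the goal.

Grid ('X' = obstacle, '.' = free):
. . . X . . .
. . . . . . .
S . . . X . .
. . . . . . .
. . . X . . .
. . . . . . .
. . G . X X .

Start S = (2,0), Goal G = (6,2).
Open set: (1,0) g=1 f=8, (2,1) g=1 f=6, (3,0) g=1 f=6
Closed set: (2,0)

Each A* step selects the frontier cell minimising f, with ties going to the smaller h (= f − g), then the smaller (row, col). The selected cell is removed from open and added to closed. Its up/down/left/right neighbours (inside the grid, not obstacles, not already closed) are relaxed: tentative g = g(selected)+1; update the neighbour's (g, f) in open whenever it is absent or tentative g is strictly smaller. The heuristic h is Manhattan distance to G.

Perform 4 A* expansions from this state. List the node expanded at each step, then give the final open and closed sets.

order=[(2,1) → (2,2) → (3,2) → (4,2)]; open=[(1,0) g=1 f=8, (1,1) g=2 f=8, (1,2) g=3 f=8, (2,3) g=3 f=8, (3,0) g=1 f=6, (3,1) g=2 f=6, (3,3) g=4 f=8, (4,1) g=5 f=8, (5,2) g=5 f=6]; closed=[(2,0), (2,1), (2,2), (3,2), (4,2)]

step 1: expand (2,1) (f=6, h=5) → closed; open now [(1,0) g=1 f=8, (1,1) g=2 f=8, (2,2) g=2 f=6, (3,0) g=1 f=6, (3,1) g=2 f=6]
step 2: expand (2,2) (f=6, h=4) → closed; open now [(1,0) g=1 f=8, (1,1) g=2 f=8, (1,2) g=3 f=8, (2,3) g=3 f=8, (3,0) g=1 f=6, (3,1) g=2 f=6, (3,2) g=3 f=6]
step 3: expand (3,2) (f=6, h=3) → closed; open now [(1,0) g=1 f=8, (1,1) g=2 f=8, (1,2) g=3 f=8, (2,3) g=3 f=8, (3,0) g=1 f=6, (3,1) g=2 f=6, (3,3) g=4 f=8, (4,2) g=4 f=6]
step 4: expand (4,2) (f=6, h=2) → closed; open now [(1,0) g=1 f=8, (1,1) g=2 f=8, (1,2) g=3 f=8, (2,3) g=3 f=8, (3,0) g=1 f=6, (3,1) g=2 f=6, (3,3) g=4 f=8, (4,1) g=5 f=8, (5,2) g=5 f=6]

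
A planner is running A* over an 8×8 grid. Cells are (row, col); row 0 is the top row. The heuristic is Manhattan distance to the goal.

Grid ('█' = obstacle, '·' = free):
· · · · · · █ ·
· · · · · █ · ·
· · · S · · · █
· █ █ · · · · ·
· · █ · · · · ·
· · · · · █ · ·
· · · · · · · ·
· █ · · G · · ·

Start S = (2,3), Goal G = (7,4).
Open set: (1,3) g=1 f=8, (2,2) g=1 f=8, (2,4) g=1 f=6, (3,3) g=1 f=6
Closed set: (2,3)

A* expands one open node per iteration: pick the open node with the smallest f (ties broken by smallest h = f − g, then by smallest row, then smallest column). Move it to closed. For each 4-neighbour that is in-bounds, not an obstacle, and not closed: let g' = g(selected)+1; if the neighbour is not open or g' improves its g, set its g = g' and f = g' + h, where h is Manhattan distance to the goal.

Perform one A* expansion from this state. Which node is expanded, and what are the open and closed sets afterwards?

expanded=(2,4); open=[(1,3) g=1 f=8, (1,4) g=2 f=8, (2,2) g=1 f=8, (2,5) g=2 f=8, (3,3) g=1 f=6, (3,4) g=2 f=6]; closed=[(2,3), (2,4)]

step 1: expand (2,4) (f=6, h=5) → closed; open now [(1,3) g=1 f=8, (1,4) g=2 f=8, (2,2) g=1 f=8, (2,5) g=2 f=8, (3,3) g=1 f=6, (3,4) g=2 f=6]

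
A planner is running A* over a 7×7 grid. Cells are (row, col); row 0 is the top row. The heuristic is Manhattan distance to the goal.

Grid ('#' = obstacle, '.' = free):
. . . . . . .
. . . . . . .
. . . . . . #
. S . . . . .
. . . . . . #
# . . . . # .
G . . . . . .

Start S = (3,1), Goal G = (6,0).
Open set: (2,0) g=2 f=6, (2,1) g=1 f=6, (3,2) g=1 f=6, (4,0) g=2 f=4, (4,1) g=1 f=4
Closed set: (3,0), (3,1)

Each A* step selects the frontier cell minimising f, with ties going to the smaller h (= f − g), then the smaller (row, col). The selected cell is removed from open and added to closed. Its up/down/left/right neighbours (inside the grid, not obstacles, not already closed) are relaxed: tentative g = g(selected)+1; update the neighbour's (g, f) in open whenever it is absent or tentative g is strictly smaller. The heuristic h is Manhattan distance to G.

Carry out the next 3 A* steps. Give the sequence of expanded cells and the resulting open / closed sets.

step 1: expand (4,0) (f=4, h=2) → closed; open now [(2,0) g=2 f=6, (2,1) g=1 f=6, (3,2) g=1 f=6, (4,1) g=1 f=4]
step 2: expand (4,1) (f=4, h=3) → closed; open now [(2,0) g=2 f=6, (2,1) g=1 f=6, (3,2) g=1 f=6, (4,2) g=2 f=6, (5,1) g=2 f=4]
step 3: expand (5,1) (f=4, h=2) → closed; open now [(2,0) g=2 f=6, (2,1) g=1 f=6, (3,2) g=1 f=6, (4,2) g=2 f=6, (5,2) g=3 f=6, (6,1) g=3 f=4]

order=[(4,0) → (4,1) → (5,1)]; open=[(2,0) g=2 f=6, (2,1) g=1 f=6, (3,2) g=1 f=6, (4,2) g=2 f=6, (5,2) g=3 f=6, (6,1) g=3 f=4]; closed=[(3,0), (3,1), (4,0), (4,1), (5,1)]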